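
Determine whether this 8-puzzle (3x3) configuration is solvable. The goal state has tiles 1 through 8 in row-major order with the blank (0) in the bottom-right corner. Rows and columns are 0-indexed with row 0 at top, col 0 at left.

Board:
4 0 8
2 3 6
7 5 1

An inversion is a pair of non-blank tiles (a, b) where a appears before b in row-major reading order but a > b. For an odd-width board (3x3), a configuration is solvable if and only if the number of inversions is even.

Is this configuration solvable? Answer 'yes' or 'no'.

Inversions (pairs i<j in row-major order where tile[i] > tile[j] > 0): 16
16 is even, so the puzzle is solvable.

Answer: yes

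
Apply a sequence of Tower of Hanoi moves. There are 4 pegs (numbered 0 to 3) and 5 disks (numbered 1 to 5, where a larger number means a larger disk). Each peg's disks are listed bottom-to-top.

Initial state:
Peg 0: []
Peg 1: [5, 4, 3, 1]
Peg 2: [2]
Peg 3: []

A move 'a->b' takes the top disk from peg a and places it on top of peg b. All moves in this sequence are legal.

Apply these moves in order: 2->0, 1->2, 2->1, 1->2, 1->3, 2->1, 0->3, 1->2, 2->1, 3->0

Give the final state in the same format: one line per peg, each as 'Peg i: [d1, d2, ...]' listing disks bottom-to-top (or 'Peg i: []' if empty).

After move 1 (2->0):
Peg 0: [2]
Peg 1: [5, 4, 3, 1]
Peg 2: []
Peg 3: []

After move 2 (1->2):
Peg 0: [2]
Peg 1: [5, 4, 3]
Peg 2: [1]
Peg 3: []

After move 3 (2->1):
Peg 0: [2]
Peg 1: [5, 4, 3, 1]
Peg 2: []
Peg 3: []

After move 4 (1->2):
Peg 0: [2]
Peg 1: [5, 4, 3]
Peg 2: [1]
Peg 3: []

After move 5 (1->3):
Peg 0: [2]
Peg 1: [5, 4]
Peg 2: [1]
Peg 3: [3]

After move 6 (2->1):
Peg 0: [2]
Peg 1: [5, 4, 1]
Peg 2: []
Peg 3: [3]

After move 7 (0->3):
Peg 0: []
Peg 1: [5, 4, 1]
Peg 2: []
Peg 3: [3, 2]

After move 8 (1->2):
Peg 0: []
Peg 1: [5, 4]
Peg 2: [1]
Peg 3: [3, 2]

After move 9 (2->1):
Peg 0: []
Peg 1: [5, 4, 1]
Peg 2: []
Peg 3: [3, 2]

After move 10 (3->0):
Peg 0: [2]
Peg 1: [5, 4, 1]
Peg 2: []
Peg 3: [3]

Answer: Peg 0: [2]
Peg 1: [5, 4, 1]
Peg 2: []
Peg 3: [3]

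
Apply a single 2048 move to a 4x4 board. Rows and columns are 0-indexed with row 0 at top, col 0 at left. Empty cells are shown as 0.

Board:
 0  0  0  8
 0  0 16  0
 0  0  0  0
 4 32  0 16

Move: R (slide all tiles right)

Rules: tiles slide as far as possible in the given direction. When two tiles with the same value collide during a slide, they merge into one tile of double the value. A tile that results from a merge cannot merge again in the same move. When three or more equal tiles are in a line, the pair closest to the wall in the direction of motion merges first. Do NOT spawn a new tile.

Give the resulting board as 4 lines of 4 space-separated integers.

Slide right:
row 0: [0, 0, 0, 8] -> [0, 0, 0, 8]
row 1: [0, 0, 16, 0] -> [0, 0, 0, 16]
row 2: [0, 0, 0, 0] -> [0, 0, 0, 0]
row 3: [4, 32, 0, 16] -> [0, 4, 32, 16]

Answer:  0  0  0  8
 0  0  0 16
 0  0  0  0
 0  4 32 16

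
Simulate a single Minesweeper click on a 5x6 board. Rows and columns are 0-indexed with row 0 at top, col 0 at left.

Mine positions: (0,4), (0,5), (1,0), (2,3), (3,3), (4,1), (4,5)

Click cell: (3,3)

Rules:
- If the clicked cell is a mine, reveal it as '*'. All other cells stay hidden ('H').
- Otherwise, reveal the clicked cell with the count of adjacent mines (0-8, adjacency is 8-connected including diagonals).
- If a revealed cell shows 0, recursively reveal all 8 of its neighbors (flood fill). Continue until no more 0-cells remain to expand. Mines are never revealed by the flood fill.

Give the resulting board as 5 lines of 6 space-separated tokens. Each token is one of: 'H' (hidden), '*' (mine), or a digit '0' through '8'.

H H H H H H
H H H H H H
H H H H H H
H H H * H H
H H H H H H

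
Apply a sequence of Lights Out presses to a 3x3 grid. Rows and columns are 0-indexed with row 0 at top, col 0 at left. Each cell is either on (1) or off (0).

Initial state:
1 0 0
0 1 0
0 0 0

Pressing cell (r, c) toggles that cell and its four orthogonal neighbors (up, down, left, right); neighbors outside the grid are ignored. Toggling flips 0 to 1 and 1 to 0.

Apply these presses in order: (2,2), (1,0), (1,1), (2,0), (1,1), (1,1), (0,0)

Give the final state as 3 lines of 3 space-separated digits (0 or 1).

After press 1 at (2,2):
1 0 0
0 1 1
0 1 1

After press 2 at (1,0):
0 0 0
1 0 1
1 1 1

After press 3 at (1,1):
0 1 0
0 1 0
1 0 1

After press 4 at (2,0):
0 1 0
1 1 0
0 1 1

After press 5 at (1,1):
0 0 0
0 0 1
0 0 1

After press 6 at (1,1):
0 1 0
1 1 0
0 1 1

After press 7 at (0,0):
1 0 0
0 1 0
0 1 1

Answer: 1 0 0
0 1 0
0 1 1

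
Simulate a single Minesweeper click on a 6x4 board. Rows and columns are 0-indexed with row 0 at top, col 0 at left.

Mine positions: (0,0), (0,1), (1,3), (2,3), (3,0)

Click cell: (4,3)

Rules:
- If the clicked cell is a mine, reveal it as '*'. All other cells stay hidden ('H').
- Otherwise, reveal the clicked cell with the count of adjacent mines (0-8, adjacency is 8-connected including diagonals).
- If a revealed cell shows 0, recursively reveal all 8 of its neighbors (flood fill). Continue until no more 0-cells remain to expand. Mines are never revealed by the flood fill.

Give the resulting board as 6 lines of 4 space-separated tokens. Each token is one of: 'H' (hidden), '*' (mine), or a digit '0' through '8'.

H H H H
H H H H
H H H H
H 1 1 1
1 1 0 0
0 0 0 0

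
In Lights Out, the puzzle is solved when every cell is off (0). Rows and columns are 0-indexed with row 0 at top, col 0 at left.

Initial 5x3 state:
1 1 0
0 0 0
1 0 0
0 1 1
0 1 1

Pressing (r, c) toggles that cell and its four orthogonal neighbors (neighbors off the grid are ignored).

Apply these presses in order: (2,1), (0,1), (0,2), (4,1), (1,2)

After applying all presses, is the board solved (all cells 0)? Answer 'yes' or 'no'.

Answer: no

Derivation:
After press 1 at (2,1):
1 1 0
0 1 0
0 1 1
0 0 1
0 1 1

After press 2 at (0,1):
0 0 1
0 0 0
0 1 1
0 0 1
0 1 1

After press 3 at (0,2):
0 1 0
0 0 1
0 1 1
0 0 1
0 1 1

After press 4 at (4,1):
0 1 0
0 0 1
0 1 1
0 1 1
1 0 0

After press 5 at (1,2):
0 1 1
0 1 0
0 1 0
0 1 1
1 0 0

Lights still on: 7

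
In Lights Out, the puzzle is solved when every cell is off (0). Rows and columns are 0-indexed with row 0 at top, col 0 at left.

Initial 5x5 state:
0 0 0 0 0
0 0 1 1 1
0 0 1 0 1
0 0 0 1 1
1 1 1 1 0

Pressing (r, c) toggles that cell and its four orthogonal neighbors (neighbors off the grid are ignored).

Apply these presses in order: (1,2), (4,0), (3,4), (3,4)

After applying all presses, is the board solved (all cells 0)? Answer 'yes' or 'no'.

Answer: no

Derivation:
After press 1 at (1,2):
0 0 1 0 0
0 1 0 0 1
0 0 0 0 1
0 0 0 1 1
1 1 1 1 0

After press 2 at (4,0):
0 0 1 0 0
0 1 0 0 1
0 0 0 0 1
1 0 0 1 1
0 0 1 1 0

After press 3 at (3,4):
0 0 1 0 0
0 1 0 0 1
0 0 0 0 0
1 0 0 0 0
0 0 1 1 1

After press 4 at (3,4):
0 0 1 0 0
0 1 0 0 1
0 0 0 0 1
1 0 0 1 1
0 0 1 1 0

Lights still on: 9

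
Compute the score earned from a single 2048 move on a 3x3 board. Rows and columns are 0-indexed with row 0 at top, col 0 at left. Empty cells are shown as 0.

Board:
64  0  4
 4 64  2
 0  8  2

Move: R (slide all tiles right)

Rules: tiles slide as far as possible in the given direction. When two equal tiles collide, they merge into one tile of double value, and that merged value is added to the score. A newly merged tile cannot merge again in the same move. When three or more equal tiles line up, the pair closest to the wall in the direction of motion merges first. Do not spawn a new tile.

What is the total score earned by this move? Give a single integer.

Answer: 0

Derivation:
Slide right:
row 0: [64, 0, 4] -> [0, 64, 4]  score +0 (running 0)
row 1: [4, 64, 2] -> [4, 64, 2]  score +0 (running 0)
row 2: [0, 8, 2] -> [0, 8, 2]  score +0 (running 0)
Board after move:
 0 64  4
 4 64  2
 0  8  2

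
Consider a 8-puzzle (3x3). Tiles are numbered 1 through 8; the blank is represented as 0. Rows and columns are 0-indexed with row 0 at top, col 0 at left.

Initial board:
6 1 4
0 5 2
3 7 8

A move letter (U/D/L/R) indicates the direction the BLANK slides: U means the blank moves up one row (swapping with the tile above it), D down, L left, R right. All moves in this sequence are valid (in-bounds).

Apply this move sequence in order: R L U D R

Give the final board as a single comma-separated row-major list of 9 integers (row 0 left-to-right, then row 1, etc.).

Answer: 6, 1, 4, 5, 0, 2, 3, 7, 8

Derivation:
After move 1 (R):
6 1 4
5 0 2
3 7 8

After move 2 (L):
6 1 4
0 5 2
3 7 8

After move 3 (U):
0 1 4
6 5 2
3 7 8

After move 4 (D):
6 1 4
0 5 2
3 7 8

After move 5 (R):
6 1 4
5 0 2
3 7 8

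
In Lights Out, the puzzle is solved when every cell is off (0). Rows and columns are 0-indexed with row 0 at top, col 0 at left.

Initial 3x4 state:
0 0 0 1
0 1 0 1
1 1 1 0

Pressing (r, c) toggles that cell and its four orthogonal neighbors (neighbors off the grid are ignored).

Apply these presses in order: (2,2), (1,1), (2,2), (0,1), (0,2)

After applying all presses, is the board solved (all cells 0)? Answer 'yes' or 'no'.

Answer: no

Derivation:
After press 1 at (2,2):
0 0 0 1
0 1 1 1
1 0 0 1

After press 2 at (1,1):
0 1 0 1
1 0 0 1
1 1 0 1

After press 3 at (2,2):
0 1 0 1
1 0 1 1
1 0 1 0

After press 4 at (0,1):
1 0 1 1
1 1 1 1
1 0 1 0

After press 5 at (0,2):
1 1 0 0
1 1 0 1
1 0 1 0

Lights still on: 7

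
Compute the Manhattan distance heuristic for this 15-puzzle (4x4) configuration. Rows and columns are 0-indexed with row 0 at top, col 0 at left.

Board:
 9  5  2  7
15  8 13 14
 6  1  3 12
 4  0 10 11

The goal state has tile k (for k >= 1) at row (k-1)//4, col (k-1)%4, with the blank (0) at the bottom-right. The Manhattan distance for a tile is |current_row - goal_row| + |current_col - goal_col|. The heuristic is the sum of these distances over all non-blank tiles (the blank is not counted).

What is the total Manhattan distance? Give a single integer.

Tile 9: at (0,0), goal (2,0), distance |0-2|+|0-0| = 2
Tile 5: at (0,1), goal (1,0), distance |0-1|+|1-0| = 2
Tile 2: at (0,2), goal (0,1), distance |0-0|+|2-1| = 1
Tile 7: at (0,3), goal (1,2), distance |0-1|+|3-2| = 2
Tile 15: at (1,0), goal (3,2), distance |1-3|+|0-2| = 4
Tile 8: at (1,1), goal (1,3), distance |1-1|+|1-3| = 2
Tile 13: at (1,2), goal (3,0), distance |1-3|+|2-0| = 4
Tile 14: at (1,3), goal (3,1), distance |1-3|+|3-1| = 4
Tile 6: at (2,0), goal (1,1), distance |2-1|+|0-1| = 2
Tile 1: at (2,1), goal (0,0), distance |2-0|+|1-0| = 3
Tile 3: at (2,2), goal (0,2), distance |2-0|+|2-2| = 2
Tile 12: at (2,3), goal (2,3), distance |2-2|+|3-3| = 0
Tile 4: at (3,0), goal (0,3), distance |3-0|+|0-3| = 6
Tile 10: at (3,2), goal (2,1), distance |3-2|+|2-1| = 2
Tile 11: at (3,3), goal (2,2), distance |3-2|+|3-2| = 2
Sum: 2 + 2 + 1 + 2 + 4 + 2 + 4 + 4 + 2 + 3 + 2 + 0 + 6 + 2 + 2 = 38

Answer: 38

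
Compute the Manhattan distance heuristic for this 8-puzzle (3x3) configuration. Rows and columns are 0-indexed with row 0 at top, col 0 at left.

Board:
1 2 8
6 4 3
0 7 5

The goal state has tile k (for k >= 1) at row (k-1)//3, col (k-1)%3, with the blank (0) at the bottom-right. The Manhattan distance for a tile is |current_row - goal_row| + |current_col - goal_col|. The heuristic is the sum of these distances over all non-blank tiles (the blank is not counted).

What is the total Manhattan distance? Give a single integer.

Tile 1: (0,0)->(0,0) = 0
Tile 2: (0,1)->(0,1) = 0
Tile 8: (0,2)->(2,1) = 3
Tile 6: (1,0)->(1,2) = 2
Tile 4: (1,1)->(1,0) = 1
Tile 3: (1,2)->(0,2) = 1
Tile 7: (2,1)->(2,0) = 1
Tile 5: (2,2)->(1,1) = 2
Sum: 0 + 0 + 3 + 2 + 1 + 1 + 1 + 2 = 10

Answer: 10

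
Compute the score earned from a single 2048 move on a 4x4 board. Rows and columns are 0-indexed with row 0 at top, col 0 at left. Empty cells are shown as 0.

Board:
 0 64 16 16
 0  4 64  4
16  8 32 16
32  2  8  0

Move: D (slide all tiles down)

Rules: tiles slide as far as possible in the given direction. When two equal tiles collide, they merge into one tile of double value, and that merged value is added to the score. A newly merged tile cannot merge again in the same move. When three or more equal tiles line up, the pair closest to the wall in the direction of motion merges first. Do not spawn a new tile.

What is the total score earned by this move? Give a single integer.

Answer: 0

Derivation:
Slide down:
col 0: [0, 0, 16, 32] -> [0, 0, 16, 32]  score +0 (running 0)
col 1: [64, 4, 8, 2] -> [64, 4, 8, 2]  score +0 (running 0)
col 2: [16, 64, 32, 8] -> [16, 64, 32, 8]  score +0 (running 0)
col 3: [16, 4, 16, 0] -> [0, 16, 4, 16]  score +0 (running 0)
Board after move:
 0 64 16  0
 0  4 64 16
16  8 32  4
32  2  8 16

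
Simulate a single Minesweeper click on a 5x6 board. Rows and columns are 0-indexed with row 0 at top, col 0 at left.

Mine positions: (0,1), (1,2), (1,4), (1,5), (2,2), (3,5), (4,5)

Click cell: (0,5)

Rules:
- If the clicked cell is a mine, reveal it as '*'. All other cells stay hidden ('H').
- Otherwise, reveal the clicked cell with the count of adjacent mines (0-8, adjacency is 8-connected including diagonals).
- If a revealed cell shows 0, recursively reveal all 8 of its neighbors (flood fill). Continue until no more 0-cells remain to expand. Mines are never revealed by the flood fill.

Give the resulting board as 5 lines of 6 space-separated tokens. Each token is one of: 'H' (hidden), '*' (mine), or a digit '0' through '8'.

H H H H H 2
H H H H H H
H H H H H H
H H H H H H
H H H H H H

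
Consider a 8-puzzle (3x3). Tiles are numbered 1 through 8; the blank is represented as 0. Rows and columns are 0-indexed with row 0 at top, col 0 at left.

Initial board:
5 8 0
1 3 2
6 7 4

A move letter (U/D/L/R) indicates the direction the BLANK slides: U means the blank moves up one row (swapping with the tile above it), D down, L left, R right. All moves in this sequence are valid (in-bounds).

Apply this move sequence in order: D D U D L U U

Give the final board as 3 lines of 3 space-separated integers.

Answer: 5 0 2
1 8 4
6 3 7

Derivation:
After move 1 (D):
5 8 2
1 3 0
6 7 4

After move 2 (D):
5 8 2
1 3 4
6 7 0

After move 3 (U):
5 8 2
1 3 0
6 7 4

After move 4 (D):
5 8 2
1 3 4
6 7 0

After move 5 (L):
5 8 2
1 3 4
6 0 7

After move 6 (U):
5 8 2
1 0 4
6 3 7

After move 7 (U):
5 0 2
1 8 4
6 3 7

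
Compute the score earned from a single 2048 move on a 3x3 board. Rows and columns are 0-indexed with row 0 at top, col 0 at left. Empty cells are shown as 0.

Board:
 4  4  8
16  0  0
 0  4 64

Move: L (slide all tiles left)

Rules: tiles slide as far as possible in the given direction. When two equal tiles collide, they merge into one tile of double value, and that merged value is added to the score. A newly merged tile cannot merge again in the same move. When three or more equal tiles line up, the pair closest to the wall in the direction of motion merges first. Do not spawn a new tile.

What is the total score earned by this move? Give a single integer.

Slide left:
row 0: [4, 4, 8] -> [8, 8, 0]  score +8 (running 8)
row 1: [16, 0, 0] -> [16, 0, 0]  score +0 (running 8)
row 2: [0, 4, 64] -> [4, 64, 0]  score +0 (running 8)
Board after move:
 8  8  0
16  0  0
 4 64  0

Answer: 8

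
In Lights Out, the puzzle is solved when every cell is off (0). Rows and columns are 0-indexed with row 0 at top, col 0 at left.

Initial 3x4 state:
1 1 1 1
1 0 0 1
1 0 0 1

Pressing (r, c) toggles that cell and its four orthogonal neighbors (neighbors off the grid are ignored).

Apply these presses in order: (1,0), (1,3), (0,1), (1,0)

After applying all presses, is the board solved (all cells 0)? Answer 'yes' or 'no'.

After press 1 at (1,0):
0 1 1 1
0 1 0 1
0 0 0 1

After press 2 at (1,3):
0 1 1 0
0 1 1 0
0 0 0 0

After press 3 at (0,1):
1 0 0 0
0 0 1 0
0 0 0 0

After press 4 at (1,0):
0 0 0 0
1 1 1 0
1 0 0 0

Lights still on: 4

Answer: no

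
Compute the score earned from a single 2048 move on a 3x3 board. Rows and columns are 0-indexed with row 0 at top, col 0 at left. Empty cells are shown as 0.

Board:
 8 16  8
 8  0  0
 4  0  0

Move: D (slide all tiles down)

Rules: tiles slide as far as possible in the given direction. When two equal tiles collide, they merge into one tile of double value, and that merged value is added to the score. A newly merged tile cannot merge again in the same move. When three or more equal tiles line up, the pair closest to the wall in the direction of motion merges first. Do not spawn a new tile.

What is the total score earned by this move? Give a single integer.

Slide down:
col 0: [8, 8, 4] -> [0, 16, 4]  score +16 (running 16)
col 1: [16, 0, 0] -> [0, 0, 16]  score +0 (running 16)
col 2: [8, 0, 0] -> [0, 0, 8]  score +0 (running 16)
Board after move:
 0  0  0
16  0  0
 4 16  8

Answer: 16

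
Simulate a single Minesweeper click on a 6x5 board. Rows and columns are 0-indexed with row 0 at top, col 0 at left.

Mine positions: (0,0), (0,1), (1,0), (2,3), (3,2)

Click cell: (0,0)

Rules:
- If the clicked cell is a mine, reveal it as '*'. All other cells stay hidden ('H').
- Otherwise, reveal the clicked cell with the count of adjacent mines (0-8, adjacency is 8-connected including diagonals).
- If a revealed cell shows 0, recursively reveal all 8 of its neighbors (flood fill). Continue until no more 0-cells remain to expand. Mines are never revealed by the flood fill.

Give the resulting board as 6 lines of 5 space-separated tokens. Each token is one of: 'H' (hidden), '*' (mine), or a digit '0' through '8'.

* H H H H
H H H H H
H H H H H
H H H H H
H H H H H
H H H H H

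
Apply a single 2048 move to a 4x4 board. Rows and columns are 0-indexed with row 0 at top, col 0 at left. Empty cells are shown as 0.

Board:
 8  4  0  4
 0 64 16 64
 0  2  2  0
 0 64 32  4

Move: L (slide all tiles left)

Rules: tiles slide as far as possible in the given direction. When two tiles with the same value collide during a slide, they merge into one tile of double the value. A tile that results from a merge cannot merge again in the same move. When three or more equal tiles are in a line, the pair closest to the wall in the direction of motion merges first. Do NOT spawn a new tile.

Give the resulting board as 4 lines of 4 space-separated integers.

Answer:  8  8  0  0
64 16 64  0
 4  0  0  0
64 32  4  0

Derivation:
Slide left:
row 0: [8, 4, 0, 4] -> [8, 8, 0, 0]
row 1: [0, 64, 16, 64] -> [64, 16, 64, 0]
row 2: [0, 2, 2, 0] -> [4, 0, 0, 0]
row 3: [0, 64, 32, 4] -> [64, 32, 4, 0]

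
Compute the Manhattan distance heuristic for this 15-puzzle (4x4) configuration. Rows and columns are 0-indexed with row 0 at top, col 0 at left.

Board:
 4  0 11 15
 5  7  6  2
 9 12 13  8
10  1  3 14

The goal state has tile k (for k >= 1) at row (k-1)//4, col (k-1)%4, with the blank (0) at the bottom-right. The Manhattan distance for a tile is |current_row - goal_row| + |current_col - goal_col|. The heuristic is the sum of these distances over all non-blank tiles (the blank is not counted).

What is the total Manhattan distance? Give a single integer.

Tile 4: at (0,0), goal (0,3), distance |0-0|+|0-3| = 3
Tile 11: at (0,2), goal (2,2), distance |0-2|+|2-2| = 2
Tile 15: at (0,3), goal (3,2), distance |0-3|+|3-2| = 4
Tile 5: at (1,0), goal (1,0), distance |1-1|+|0-0| = 0
Tile 7: at (1,1), goal (1,2), distance |1-1|+|1-2| = 1
Tile 6: at (1,2), goal (1,1), distance |1-1|+|2-1| = 1
Tile 2: at (1,3), goal (0,1), distance |1-0|+|3-1| = 3
Tile 9: at (2,0), goal (2,0), distance |2-2|+|0-0| = 0
Tile 12: at (2,1), goal (2,3), distance |2-2|+|1-3| = 2
Tile 13: at (2,2), goal (3,0), distance |2-3|+|2-0| = 3
Tile 8: at (2,3), goal (1,3), distance |2-1|+|3-3| = 1
Tile 10: at (3,0), goal (2,1), distance |3-2|+|0-1| = 2
Tile 1: at (3,1), goal (0,0), distance |3-0|+|1-0| = 4
Tile 3: at (3,2), goal (0,2), distance |3-0|+|2-2| = 3
Tile 14: at (3,3), goal (3,1), distance |3-3|+|3-1| = 2
Sum: 3 + 2 + 4 + 0 + 1 + 1 + 3 + 0 + 2 + 3 + 1 + 2 + 4 + 3 + 2 = 31

Answer: 31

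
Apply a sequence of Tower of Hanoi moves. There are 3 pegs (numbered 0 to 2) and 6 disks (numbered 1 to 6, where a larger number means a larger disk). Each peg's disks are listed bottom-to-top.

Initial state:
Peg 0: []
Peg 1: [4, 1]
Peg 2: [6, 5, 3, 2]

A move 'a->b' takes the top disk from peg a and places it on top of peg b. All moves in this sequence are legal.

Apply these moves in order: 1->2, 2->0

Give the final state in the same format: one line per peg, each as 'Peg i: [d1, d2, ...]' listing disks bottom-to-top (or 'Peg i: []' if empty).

After move 1 (1->2):
Peg 0: []
Peg 1: [4]
Peg 2: [6, 5, 3, 2, 1]

After move 2 (2->0):
Peg 0: [1]
Peg 1: [4]
Peg 2: [6, 5, 3, 2]

Answer: Peg 0: [1]
Peg 1: [4]
Peg 2: [6, 5, 3, 2]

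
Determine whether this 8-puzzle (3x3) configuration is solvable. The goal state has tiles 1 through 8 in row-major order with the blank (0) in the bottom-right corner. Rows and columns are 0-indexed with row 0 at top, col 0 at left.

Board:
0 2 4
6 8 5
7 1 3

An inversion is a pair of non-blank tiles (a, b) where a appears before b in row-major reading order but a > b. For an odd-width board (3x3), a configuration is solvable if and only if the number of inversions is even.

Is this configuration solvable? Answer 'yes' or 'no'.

Inversions (pairs i<j in row-major order where tile[i] > tile[j] > 0): 14
14 is even, so the puzzle is solvable.

Answer: yes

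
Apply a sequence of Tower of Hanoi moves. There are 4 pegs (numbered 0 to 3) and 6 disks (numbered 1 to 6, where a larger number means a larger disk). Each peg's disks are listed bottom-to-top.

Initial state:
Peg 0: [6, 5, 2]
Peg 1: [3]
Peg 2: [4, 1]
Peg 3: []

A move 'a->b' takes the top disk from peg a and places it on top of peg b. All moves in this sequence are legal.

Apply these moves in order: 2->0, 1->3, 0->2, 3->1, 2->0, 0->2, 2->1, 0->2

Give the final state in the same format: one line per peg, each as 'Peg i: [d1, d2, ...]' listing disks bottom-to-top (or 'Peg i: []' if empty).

Answer: Peg 0: [6, 5]
Peg 1: [3, 1]
Peg 2: [4, 2]
Peg 3: []

Derivation:
After move 1 (2->0):
Peg 0: [6, 5, 2, 1]
Peg 1: [3]
Peg 2: [4]
Peg 3: []

After move 2 (1->3):
Peg 0: [6, 5, 2, 1]
Peg 1: []
Peg 2: [4]
Peg 3: [3]

After move 3 (0->2):
Peg 0: [6, 5, 2]
Peg 1: []
Peg 2: [4, 1]
Peg 3: [3]

After move 4 (3->1):
Peg 0: [6, 5, 2]
Peg 1: [3]
Peg 2: [4, 1]
Peg 3: []

After move 5 (2->0):
Peg 0: [6, 5, 2, 1]
Peg 1: [3]
Peg 2: [4]
Peg 3: []

After move 6 (0->2):
Peg 0: [6, 5, 2]
Peg 1: [3]
Peg 2: [4, 1]
Peg 3: []

After move 7 (2->1):
Peg 0: [6, 5, 2]
Peg 1: [3, 1]
Peg 2: [4]
Peg 3: []

After move 8 (0->2):
Peg 0: [6, 5]
Peg 1: [3, 1]
Peg 2: [4, 2]
Peg 3: []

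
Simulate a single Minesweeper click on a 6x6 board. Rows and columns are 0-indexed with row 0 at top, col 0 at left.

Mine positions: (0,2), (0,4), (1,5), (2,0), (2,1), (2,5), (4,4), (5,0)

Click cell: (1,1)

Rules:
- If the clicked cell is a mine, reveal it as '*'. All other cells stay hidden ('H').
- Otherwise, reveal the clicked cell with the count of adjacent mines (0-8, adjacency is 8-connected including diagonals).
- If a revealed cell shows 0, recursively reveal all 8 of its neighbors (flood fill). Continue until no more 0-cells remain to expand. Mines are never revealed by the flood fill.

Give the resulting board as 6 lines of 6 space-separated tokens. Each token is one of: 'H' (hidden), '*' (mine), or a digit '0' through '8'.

H H H H H H
H 3 H H H H
H H H H H H
H H H H H H
H H H H H H
H H H H H H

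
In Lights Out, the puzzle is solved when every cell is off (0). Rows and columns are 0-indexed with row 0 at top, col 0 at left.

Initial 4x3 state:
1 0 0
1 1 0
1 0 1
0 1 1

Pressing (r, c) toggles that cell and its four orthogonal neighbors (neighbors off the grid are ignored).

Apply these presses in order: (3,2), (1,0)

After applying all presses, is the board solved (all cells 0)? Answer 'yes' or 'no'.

After press 1 at (3,2):
1 0 0
1 1 0
1 0 0
0 0 0

After press 2 at (1,0):
0 0 0
0 0 0
0 0 0
0 0 0

Lights still on: 0

Answer: yes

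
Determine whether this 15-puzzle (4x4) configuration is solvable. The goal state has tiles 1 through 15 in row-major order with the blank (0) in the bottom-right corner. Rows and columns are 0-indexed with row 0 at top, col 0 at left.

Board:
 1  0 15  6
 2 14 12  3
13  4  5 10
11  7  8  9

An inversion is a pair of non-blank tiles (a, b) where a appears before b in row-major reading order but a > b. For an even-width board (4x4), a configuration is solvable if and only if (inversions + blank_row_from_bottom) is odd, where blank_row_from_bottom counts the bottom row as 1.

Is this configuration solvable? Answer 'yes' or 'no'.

Answer: no

Derivation:
Inversions: 48
Blank is in row 0 (0-indexed from top), which is row 4 counting from the bottom (bottom = 1).
48 + 4 = 52, which is even, so the puzzle is not solvable.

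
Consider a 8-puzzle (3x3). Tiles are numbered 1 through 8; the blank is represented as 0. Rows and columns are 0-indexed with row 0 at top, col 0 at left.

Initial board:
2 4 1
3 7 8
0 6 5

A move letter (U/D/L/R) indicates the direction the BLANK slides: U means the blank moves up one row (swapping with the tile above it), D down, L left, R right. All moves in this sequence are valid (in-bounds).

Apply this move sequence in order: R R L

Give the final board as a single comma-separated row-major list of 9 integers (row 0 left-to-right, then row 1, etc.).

Answer: 2, 4, 1, 3, 7, 8, 6, 0, 5

Derivation:
After move 1 (R):
2 4 1
3 7 8
6 0 5

After move 2 (R):
2 4 1
3 7 8
6 5 0

After move 3 (L):
2 4 1
3 7 8
6 0 5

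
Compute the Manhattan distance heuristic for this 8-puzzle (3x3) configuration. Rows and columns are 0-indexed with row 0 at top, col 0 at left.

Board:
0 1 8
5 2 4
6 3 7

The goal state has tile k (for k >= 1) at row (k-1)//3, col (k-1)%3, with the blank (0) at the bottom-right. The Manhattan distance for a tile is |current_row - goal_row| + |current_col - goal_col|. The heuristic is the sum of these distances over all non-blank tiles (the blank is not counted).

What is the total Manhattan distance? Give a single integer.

Tile 1: at (0,1), goal (0,0), distance |0-0|+|1-0| = 1
Tile 8: at (0,2), goal (2,1), distance |0-2|+|2-1| = 3
Tile 5: at (1,0), goal (1,1), distance |1-1|+|0-1| = 1
Tile 2: at (1,1), goal (0,1), distance |1-0|+|1-1| = 1
Tile 4: at (1,2), goal (1,0), distance |1-1|+|2-0| = 2
Tile 6: at (2,0), goal (1,2), distance |2-1|+|0-2| = 3
Tile 3: at (2,1), goal (0,2), distance |2-0|+|1-2| = 3
Tile 7: at (2,2), goal (2,0), distance |2-2|+|2-0| = 2
Sum: 1 + 3 + 1 + 1 + 2 + 3 + 3 + 2 = 16

Answer: 16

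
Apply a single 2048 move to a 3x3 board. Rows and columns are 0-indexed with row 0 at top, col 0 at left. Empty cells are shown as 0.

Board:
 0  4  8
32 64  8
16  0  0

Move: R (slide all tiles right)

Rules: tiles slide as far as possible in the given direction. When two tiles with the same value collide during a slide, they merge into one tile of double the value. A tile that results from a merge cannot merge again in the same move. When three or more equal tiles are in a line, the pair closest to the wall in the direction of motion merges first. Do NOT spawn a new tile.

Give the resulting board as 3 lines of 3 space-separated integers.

Slide right:
row 0: [0, 4, 8] -> [0, 4, 8]
row 1: [32, 64, 8] -> [32, 64, 8]
row 2: [16, 0, 0] -> [0, 0, 16]

Answer:  0  4  8
32 64  8
 0  0 16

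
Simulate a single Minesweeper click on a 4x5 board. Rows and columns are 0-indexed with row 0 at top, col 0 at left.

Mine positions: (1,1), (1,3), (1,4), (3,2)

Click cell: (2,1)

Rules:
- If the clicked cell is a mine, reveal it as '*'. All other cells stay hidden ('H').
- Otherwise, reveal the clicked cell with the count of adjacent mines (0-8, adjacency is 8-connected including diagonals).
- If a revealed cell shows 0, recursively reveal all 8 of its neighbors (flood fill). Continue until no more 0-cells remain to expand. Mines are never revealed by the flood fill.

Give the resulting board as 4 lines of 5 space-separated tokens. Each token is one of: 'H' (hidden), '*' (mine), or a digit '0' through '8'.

H H H H H
H H H H H
H 2 H H H
H H H H H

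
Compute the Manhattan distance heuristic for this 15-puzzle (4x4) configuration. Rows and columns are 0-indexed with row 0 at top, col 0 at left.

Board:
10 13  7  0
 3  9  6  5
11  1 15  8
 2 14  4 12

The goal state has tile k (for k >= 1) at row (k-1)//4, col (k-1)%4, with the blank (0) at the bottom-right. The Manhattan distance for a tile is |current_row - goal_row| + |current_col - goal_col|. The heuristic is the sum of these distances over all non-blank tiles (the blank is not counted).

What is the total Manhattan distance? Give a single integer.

Answer: 33

Derivation:
Tile 10: (0,0)->(2,1) = 3
Tile 13: (0,1)->(3,0) = 4
Tile 7: (0,2)->(1,2) = 1
Tile 3: (1,0)->(0,2) = 3
Tile 9: (1,1)->(2,0) = 2
Tile 6: (1,2)->(1,1) = 1
Tile 5: (1,3)->(1,0) = 3
Tile 11: (2,0)->(2,2) = 2
Tile 1: (2,1)->(0,0) = 3
Tile 15: (2,2)->(3,2) = 1
Tile 8: (2,3)->(1,3) = 1
Tile 2: (3,0)->(0,1) = 4
Tile 14: (3,1)->(3,1) = 0
Tile 4: (3,2)->(0,3) = 4
Tile 12: (3,3)->(2,3) = 1
Sum: 3 + 4 + 1 + 3 + 2 + 1 + 3 + 2 + 3 + 1 + 1 + 4 + 0 + 4 + 1 = 33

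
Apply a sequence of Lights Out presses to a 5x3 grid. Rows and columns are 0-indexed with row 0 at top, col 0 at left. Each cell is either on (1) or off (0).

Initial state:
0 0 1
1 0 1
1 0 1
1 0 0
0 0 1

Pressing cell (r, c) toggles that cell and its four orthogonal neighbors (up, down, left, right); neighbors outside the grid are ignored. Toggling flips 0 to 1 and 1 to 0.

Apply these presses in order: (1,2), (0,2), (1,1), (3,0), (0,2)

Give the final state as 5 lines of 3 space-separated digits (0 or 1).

Answer: 0 1 0
0 0 1
0 1 0
0 1 0
1 0 1

Derivation:
After press 1 at (1,2):
0 0 0
1 1 0
1 0 0
1 0 0
0 0 1

After press 2 at (0,2):
0 1 1
1 1 1
1 0 0
1 0 0
0 0 1

After press 3 at (1,1):
0 0 1
0 0 0
1 1 0
1 0 0
0 0 1

After press 4 at (3,0):
0 0 1
0 0 0
0 1 0
0 1 0
1 0 1

After press 5 at (0,2):
0 1 0
0 0 1
0 1 0
0 1 0
1 0 1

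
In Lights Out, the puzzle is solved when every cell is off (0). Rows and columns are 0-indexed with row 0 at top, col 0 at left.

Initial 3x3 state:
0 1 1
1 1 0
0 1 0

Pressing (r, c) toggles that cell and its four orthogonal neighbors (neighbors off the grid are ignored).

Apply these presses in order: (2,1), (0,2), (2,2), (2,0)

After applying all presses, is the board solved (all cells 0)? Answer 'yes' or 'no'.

Answer: yes

Derivation:
After press 1 at (2,1):
0 1 1
1 0 0
1 0 1

After press 2 at (0,2):
0 0 0
1 0 1
1 0 1

After press 3 at (2,2):
0 0 0
1 0 0
1 1 0

After press 4 at (2,0):
0 0 0
0 0 0
0 0 0

Lights still on: 0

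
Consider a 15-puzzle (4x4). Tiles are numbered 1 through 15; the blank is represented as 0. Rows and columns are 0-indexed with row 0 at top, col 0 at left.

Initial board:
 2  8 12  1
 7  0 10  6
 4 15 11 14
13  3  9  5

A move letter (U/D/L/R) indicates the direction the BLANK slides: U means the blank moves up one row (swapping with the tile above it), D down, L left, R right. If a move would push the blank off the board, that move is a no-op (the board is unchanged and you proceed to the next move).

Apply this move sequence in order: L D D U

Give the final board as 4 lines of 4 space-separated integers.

After move 1 (L):
 2  8 12  1
 0  7 10  6
 4 15 11 14
13  3  9  5

After move 2 (D):
 2  8 12  1
 4  7 10  6
 0 15 11 14
13  3  9  5

After move 3 (D):
 2  8 12  1
 4  7 10  6
13 15 11 14
 0  3  9  5

After move 4 (U):
 2  8 12  1
 4  7 10  6
 0 15 11 14
13  3  9  5

Answer:  2  8 12  1
 4  7 10  6
 0 15 11 14
13  3  9  5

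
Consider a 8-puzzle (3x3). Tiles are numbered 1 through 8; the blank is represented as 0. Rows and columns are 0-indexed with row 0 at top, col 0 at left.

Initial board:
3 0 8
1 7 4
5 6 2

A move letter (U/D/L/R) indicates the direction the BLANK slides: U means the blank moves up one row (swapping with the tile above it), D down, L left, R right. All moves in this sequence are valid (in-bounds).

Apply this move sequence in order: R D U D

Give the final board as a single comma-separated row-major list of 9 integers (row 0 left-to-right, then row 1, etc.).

After move 1 (R):
3 8 0
1 7 4
5 6 2

After move 2 (D):
3 8 4
1 7 0
5 6 2

After move 3 (U):
3 8 0
1 7 4
5 6 2

After move 4 (D):
3 8 4
1 7 0
5 6 2

Answer: 3, 8, 4, 1, 7, 0, 5, 6, 2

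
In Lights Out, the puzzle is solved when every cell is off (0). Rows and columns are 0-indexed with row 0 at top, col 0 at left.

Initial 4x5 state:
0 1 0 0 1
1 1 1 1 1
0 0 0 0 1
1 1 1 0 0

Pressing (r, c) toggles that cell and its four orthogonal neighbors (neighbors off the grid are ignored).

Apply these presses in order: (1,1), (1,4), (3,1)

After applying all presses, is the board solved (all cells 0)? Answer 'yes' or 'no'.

Answer: yes

Derivation:
After press 1 at (1,1):
0 0 0 0 1
0 0 0 1 1
0 1 0 0 1
1 1 1 0 0

After press 2 at (1,4):
0 0 0 0 0
0 0 0 0 0
0 1 0 0 0
1 1 1 0 0

After press 3 at (3,1):
0 0 0 0 0
0 0 0 0 0
0 0 0 0 0
0 0 0 0 0

Lights still on: 0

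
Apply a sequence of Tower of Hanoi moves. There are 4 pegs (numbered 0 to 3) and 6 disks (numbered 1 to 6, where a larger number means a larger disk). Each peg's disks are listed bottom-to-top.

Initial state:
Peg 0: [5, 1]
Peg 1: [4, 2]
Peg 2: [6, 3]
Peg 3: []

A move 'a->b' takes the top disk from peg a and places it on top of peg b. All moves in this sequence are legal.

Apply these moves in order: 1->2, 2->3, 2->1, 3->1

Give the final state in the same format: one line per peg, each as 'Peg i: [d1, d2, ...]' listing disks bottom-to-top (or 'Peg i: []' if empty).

Answer: Peg 0: [5, 1]
Peg 1: [4, 3, 2]
Peg 2: [6]
Peg 3: []

Derivation:
After move 1 (1->2):
Peg 0: [5, 1]
Peg 1: [4]
Peg 2: [6, 3, 2]
Peg 3: []

After move 2 (2->3):
Peg 0: [5, 1]
Peg 1: [4]
Peg 2: [6, 3]
Peg 3: [2]

After move 3 (2->1):
Peg 0: [5, 1]
Peg 1: [4, 3]
Peg 2: [6]
Peg 3: [2]

After move 4 (3->1):
Peg 0: [5, 1]
Peg 1: [4, 3, 2]
Peg 2: [6]
Peg 3: []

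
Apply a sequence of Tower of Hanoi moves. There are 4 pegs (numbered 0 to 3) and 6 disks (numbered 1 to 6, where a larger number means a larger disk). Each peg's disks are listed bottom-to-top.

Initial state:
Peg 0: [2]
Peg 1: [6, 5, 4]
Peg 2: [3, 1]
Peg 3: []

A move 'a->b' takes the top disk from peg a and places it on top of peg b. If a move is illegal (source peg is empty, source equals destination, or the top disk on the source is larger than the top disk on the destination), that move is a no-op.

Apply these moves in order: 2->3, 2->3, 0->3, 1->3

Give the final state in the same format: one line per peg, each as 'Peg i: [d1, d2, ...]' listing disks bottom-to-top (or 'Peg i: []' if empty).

After move 1 (2->3):
Peg 0: [2]
Peg 1: [6, 5, 4]
Peg 2: [3]
Peg 3: [1]

After move 2 (2->3):
Peg 0: [2]
Peg 1: [6, 5, 4]
Peg 2: [3]
Peg 3: [1]

After move 3 (0->3):
Peg 0: [2]
Peg 1: [6, 5, 4]
Peg 2: [3]
Peg 3: [1]

After move 4 (1->3):
Peg 0: [2]
Peg 1: [6, 5, 4]
Peg 2: [3]
Peg 3: [1]

Answer: Peg 0: [2]
Peg 1: [6, 5, 4]
Peg 2: [3]
Peg 3: [1]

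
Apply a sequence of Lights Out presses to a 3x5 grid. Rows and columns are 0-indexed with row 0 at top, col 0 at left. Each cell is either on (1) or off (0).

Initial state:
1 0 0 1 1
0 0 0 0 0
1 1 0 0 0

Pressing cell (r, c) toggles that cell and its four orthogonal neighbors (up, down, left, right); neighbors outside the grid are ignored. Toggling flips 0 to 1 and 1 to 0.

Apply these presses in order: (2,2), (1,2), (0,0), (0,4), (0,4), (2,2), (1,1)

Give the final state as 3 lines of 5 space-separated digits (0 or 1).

Answer: 0 0 1 1 1
0 0 0 1 0
1 0 1 0 0

Derivation:
After press 1 at (2,2):
1 0 0 1 1
0 0 1 0 0
1 0 1 1 0

After press 2 at (1,2):
1 0 1 1 1
0 1 0 1 0
1 0 0 1 0

After press 3 at (0,0):
0 1 1 1 1
1 1 0 1 0
1 0 0 1 0

After press 4 at (0,4):
0 1 1 0 0
1 1 0 1 1
1 0 0 1 0

After press 5 at (0,4):
0 1 1 1 1
1 1 0 1 0
1 0 0 1 0

After press 6 at (2,2):
0 1 1 1 1
1 1 1 1 0
1 1 1 0 0

After press 7 at (1,1):
0 0 1 1 1
0 0 0 1 0
1 0 1 0 0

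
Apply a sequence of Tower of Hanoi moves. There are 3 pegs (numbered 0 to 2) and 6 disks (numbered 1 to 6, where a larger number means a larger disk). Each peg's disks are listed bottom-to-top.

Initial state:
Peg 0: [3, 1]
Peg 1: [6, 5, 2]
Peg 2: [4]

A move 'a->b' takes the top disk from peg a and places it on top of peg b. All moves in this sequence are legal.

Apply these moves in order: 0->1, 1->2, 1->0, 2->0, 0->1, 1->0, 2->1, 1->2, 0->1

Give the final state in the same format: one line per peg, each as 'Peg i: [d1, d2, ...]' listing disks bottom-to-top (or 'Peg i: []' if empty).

After move 1 (0->1):
Peg 0: [3]
Peg 1: [6, 5, 2, 1]
Peg 2: [4]

After move 2 (1->2):
Peg 0: [3]
Peg 1: [6, 5, 2]
Peg 2: [4, 1]

After move 3 (1->0):
Peg 0: [3, 2]
Peg 1: [6, 5]
Peg 2: [4, 1]

After move 4 (2->0):
Peg 0: [3, 2, 1]
Peg 1: [6, 5]
Peg 2: [4]

After move 5 (0->1):
Peg 0: [3, 2]
Peg 1: [6, 5, 1]
Peg 2: [4]

After move 6 (1->0):
Peg 0: [3, 2, 1]
Peg 1: [6, 5]
Peg 2: [4]

After move 7 (2->1):
Peg 0: [3, 2, 1]
Peg 1: [6, 5, 4]
Peg 2: []

After move 8 (1->2):
Peg 0: [3, 2, 1]
Peg 1: [6, 5]
Peg 2: [4]

After move 9 (0->1):
Peg 0: [3, 2]
Peg 1: [6, 5, 1]
Peg 2: [4]

Answer: Peg 0: [3, 2]
Peg 1: [6, 5, 1]
Peg 2: [4]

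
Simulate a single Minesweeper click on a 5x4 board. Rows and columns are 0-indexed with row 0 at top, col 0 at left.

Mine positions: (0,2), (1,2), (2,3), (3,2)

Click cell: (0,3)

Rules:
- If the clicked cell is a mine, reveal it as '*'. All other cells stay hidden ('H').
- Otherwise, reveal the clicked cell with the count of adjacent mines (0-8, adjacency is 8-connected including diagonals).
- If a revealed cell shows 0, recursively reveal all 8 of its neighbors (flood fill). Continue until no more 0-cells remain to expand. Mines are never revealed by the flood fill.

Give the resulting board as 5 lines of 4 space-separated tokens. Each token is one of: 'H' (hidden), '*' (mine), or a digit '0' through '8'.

H H H 2
H H H H
H H H H
H H H H
H H H H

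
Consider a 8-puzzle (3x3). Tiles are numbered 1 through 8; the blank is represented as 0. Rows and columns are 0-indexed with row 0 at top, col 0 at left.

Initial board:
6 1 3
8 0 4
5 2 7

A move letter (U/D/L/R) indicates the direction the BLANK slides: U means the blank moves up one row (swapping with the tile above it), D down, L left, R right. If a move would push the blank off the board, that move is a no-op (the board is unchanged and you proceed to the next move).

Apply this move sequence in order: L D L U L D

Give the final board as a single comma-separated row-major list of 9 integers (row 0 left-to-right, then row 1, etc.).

After move 1 (L):
6 1 3
0 8 4
5 2 7

After move 2 (D):
6 1 3
5 8 4
0 2 7

After move 3 (L):
6 1 3
5 8 4
0 2 7

After move 4 (U):
6 1 3
0 8 4
5 2 7

After move 5 (L):
6 1 3
0 8 4
5 2 7

After move 6 (D):
6 1 3
5 8 4
0 2 7

Answer: 6, 1, 3, 5, 8, 4, 0, 2, 7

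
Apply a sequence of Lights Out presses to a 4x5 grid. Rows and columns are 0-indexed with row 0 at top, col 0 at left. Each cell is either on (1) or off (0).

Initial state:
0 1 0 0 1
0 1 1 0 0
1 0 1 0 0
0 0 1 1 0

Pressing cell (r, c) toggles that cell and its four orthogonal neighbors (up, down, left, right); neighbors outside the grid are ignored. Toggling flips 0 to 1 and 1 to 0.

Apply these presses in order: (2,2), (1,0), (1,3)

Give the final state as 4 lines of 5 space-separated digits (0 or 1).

Answer: 1 1 0 1 1
1 0 1 1 1
0 1 0 0 0
0 0 0 1 0

Derivation:
After press 1 at (2,2):
0 1 0 0 1
0 1 0 0 0
1 1 0 1 0
0 0 0 1 0

After press 2 at (1,0):
1 1 0 0 1
1 0 0 0 0
0 1 0 1 0
0 0 0 1 0

After press 3 at (1,3):
1 1 0 1 1
1 0 1 1 1
0 1 0 0 0
0 0 0 1 0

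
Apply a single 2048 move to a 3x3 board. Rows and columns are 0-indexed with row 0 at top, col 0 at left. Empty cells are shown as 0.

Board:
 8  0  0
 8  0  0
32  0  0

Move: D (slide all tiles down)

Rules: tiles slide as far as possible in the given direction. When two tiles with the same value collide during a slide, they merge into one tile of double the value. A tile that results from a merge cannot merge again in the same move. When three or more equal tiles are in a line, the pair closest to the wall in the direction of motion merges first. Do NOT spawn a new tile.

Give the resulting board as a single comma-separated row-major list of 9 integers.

Answer: 0, 0, 0, 16, 0, 0, 32, 0, 0

Derivation:
Slide down:
col 0: [8, 8, 32] -> [0, 16, 32]
col 1: [0, 0, 0] -> [0, 0, 0]
col 2: [0, 0, 0] -> [0, 0, 0]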